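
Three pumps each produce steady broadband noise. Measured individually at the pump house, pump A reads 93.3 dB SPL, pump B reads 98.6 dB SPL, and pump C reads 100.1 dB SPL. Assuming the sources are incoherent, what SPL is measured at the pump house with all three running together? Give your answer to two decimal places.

Uncorrelated sources add in intensity (power), not in dB.
L_total = 10·log₁₀(10^(93.3/10) + 10^(98.6/10) + 10^(100.1/10)) = 10·log₁₀(19615000000) = 102.93 dB SPL.

102.93 dB SPL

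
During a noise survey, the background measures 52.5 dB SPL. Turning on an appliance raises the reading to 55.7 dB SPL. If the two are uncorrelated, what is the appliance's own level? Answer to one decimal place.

Remove the background by subtracting linear intensities:
L_src = 10·log₁₀(10^(55.7/10) − 10^(52.5/10)) = 10·log₁₀(193700) = 52.9 dB SPL.

52.9 dB SPL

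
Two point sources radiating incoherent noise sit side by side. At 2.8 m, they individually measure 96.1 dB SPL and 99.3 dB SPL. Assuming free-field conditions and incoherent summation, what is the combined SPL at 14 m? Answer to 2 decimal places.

Combined at 2.8 m: 10·log₁₀(10^(96.1/10)+10^(99.3/10)) = 100.999 dB SPL.
Then apply −20·log₁₀(14/2.8) = -13.979 dB → 87.02 dB SPL.

87.02 dB SPL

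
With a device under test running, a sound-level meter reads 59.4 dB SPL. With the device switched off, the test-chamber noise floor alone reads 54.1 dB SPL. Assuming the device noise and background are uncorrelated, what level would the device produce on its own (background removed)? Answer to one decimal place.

Subtract intensities: L_src = 10·log₁₀(10^(L_total/10) − 10^(L_bg/10)).
L_src = 10·log₁₀(10^(59.4/10) − 10^(54.1/10)) = 10·log₁₀(613900) = 57.9 dB SPL.

57.9 dB SPL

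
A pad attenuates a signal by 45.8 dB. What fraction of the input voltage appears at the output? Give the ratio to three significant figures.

0.00513

Voltage ratio = 10^(dB/20).
10^(-45.8/20) = 10^(-2.290) = 0.00513.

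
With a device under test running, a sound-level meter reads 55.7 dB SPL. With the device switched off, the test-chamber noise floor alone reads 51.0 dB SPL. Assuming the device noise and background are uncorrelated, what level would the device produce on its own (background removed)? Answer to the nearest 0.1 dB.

53.9 dB SPL

Background correction is a power subtraction:
L_src = 10·log₁₀(10^(55.7/10) − 10^(51.0/10)) = 10·log₁₀(245600) = 53.9 dB SPL.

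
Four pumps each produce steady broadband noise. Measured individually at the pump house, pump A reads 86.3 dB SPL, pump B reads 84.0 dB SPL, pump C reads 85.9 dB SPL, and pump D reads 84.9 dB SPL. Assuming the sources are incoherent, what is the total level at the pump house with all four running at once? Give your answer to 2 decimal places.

91.39 dB SPL

Incoherent sources sum as intensities:
L_total = 10·log₁₀(10^(86.3/10) + 10^(84.0/10) + 10^(85.9/10) + 10^(84.9/10)) = 10·log₁₀(1376000000) = 91.39 dB SPL.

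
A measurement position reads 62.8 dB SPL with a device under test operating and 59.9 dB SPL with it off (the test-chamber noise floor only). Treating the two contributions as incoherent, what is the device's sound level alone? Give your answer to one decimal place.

59.7 dB SPL

Remove the background by subtracting linear intensities:
L_src = 10·log₁₀(10^(62.8/10) − 10^(59.9/10)) = 10·log₁₀(928200) = 59.7 dB SPL.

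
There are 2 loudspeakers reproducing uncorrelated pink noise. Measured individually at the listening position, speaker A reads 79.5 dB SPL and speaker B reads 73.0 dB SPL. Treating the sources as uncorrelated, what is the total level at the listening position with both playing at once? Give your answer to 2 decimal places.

Add the sources as powers (linear), then convert back to dB:
L_total = 10·log₁₀(10^(79.5/10) + 10^(73.0/10)) = 10·log₁₀(109100000) = 80.38 dB SPL.

80.38 dB SPL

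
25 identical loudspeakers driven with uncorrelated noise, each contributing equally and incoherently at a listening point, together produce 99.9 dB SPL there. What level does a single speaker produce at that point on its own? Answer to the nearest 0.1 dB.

25 equal incoherent sources add 10·log₁₀(25) = 13.98 dB over one source.
L_one = 99.9 − 13.98 = 85.9 dB SPL.

85.9 dB SPL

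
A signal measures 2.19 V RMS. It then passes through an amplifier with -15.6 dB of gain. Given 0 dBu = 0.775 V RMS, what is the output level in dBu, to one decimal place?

-6.6 dBu

Input level: 20·log₁₀(2.19/0.775) = 9.02 dBu.
Output: 9.02 − 15.6 = -6.6 dBu.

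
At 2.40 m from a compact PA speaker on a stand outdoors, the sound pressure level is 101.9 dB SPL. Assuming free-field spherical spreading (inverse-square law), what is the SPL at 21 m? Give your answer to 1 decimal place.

83.1 dB SPL

Inverse-square spreading gives ΔL = −20·log₁₀(d₂/d₁).
ΔL = −20·log₁₀(21/2.40) = -18.84 dB, so L₂ = 101.9 + (-18.84) = 83.1 dB SPL.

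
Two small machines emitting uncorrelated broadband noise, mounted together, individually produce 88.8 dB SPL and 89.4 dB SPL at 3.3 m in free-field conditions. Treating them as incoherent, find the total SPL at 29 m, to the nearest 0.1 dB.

Combined at 3.3 m: 10·log₁₀(10^(88.8/10)+10^(89.4/10)) = 92.12 dB SPL.
Then apply −20·log₁₀(29/3.3) = -18.88 dB → 73.2 dB SPL.

73.2 dB SPL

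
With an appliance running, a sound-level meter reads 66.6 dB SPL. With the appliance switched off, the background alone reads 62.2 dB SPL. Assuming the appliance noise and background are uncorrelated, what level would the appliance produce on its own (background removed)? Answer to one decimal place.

64.6 dB SPL

Remove the background by subtracting linear intensities:
L_src = 10·log₁₀(10^(66.6/10) − 10^(62.2/10)) = 10·log₁₀(2911000) = 64.6 dB SPL.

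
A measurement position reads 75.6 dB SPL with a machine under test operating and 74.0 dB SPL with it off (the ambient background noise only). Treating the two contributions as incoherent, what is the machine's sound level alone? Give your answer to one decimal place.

Background correction is a power subtraction:
L_src = 10·log₁₀(10^(75.6/10) − 10^(74.0/10)) = 10·log₁₀(11190000) = 70.5 dB SPL.

70.5 dB SPL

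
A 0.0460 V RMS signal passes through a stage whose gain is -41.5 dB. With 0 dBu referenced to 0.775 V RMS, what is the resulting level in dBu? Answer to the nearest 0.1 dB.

-66.0 dBu

Input level: 20·log₁₀(0.0460/0.775) = -24.53 dBu.
Output: -24.53 − 41.5 = -66.0 dBu.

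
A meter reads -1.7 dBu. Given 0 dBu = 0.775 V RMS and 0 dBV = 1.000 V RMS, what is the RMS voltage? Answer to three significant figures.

V = 0.775 V × 10^(-1.7/20).
= 0.775 × 0.8222 = 0.637 V.

0.637 V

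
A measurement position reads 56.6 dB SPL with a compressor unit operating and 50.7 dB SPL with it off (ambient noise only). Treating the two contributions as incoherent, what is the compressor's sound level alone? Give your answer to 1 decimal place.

55.3 dB SPL

Subtract intensities: L_src = 10·log₁₀(10^(L_total/10) − 10^(L_bg/10)).
L_src = 10·log₁₀(10^(56.6/10) − 10^(50.7/10)) = 10·log₁₀(339600) = 55.3 dB SPL.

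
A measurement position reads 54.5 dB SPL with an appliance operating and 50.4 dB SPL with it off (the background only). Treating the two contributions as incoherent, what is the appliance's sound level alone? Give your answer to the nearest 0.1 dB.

Background correction is a power subtraction:
L_src = 10·log₁₀(10^(54.5/10) − 10^(50.4/10)) = 10·log₁₀(172200) = 52.4 dB SPL.

52.4 dB SPL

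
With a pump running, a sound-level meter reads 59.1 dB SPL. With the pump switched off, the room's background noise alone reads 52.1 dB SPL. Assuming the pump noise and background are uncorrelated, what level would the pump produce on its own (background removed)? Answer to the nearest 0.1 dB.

Subtract intensities: L_src = 10·log₁₀(10^(L_total/10) − 10^(L_bg/10)).
L_src = 10·log₁₀(10^(59.1/10) − 10^(52.1/10)) = 10·log₁₀(650600) = 58.1 dB SPL.

58.1 dB SPL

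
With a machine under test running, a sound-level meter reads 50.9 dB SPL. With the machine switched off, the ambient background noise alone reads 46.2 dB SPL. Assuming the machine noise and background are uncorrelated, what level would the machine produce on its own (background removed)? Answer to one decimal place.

Background correction is a power subtraction:
L_src = 10·log₁₀(10^(50.9/10) − 10^(46.2/10)) = 10·log₁₀(81340) = 49.1 dB SPL.

49.1 dB SPL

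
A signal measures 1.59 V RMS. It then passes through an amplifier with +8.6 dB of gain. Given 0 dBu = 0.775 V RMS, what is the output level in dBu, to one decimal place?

+14.8 dBu

Input level: 20·log₁₀(1.59/0.775) = 6.24 dBu.
Output: 6.24 + 8.6 = +14.8 dBu.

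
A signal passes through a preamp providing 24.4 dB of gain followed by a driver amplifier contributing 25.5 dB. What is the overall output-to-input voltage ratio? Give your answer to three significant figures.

Net gain = 24.4 + 25.5 = 49.9 dB.
Voltage ratio = 10^(49.9/20) = 313.

313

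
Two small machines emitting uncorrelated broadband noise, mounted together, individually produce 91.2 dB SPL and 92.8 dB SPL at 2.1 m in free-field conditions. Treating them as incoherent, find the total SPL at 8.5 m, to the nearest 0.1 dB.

Combined at 2.1 m: 10·log₁₀(10^(91.2/10)+10^(92.8/10)) = 95.08 dB SPL.
Then apply −20·log₁₀(8.5/2.1) = -12.14 dB → 82.9 dB SPL.

82.9 dB SPL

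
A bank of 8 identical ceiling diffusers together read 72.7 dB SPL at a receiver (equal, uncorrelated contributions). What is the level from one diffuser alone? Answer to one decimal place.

8 equal incoherent sources add 10·log₁₀(8) = 9.03 dB over one source.
L_one = 72.7 − 9.03 = 63.7 dB SPL.

63.7 dB SPL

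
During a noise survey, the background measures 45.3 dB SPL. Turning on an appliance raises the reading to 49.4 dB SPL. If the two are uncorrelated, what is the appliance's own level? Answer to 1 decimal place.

Remove the background by subtracting linear intensities:
L_src = 10·log₁₀(10^(49.4/10) − 10^(45.3/10)) = 10·log₁₀(53210) = 47.3 dB SPL.

47.3 dB SPL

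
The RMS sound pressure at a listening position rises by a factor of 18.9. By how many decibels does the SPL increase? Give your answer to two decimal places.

SPL change from a pressure ratio uses the 20·log₁₀ form:
20·log₁₀(18.9) = 25.53 dB.

25.53 dB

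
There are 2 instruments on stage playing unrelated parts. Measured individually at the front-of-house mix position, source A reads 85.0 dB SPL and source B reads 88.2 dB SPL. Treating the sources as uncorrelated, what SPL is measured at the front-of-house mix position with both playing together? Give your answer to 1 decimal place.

89.9 dB SPL

Uncorrelated sources add in intensity (power), not in dB.
L_total = 10·log₁₀(10^(85.0/10) + 10^(88.2/10)) = 10·log₁₀(976900000) = 89.9 dB SPL.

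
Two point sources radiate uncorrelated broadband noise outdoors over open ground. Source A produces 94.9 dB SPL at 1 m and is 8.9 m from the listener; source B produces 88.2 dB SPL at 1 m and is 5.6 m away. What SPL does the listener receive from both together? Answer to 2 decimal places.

At the listener: L_A = 94.9 − 20·log₁₀(8.9) = 75.912 dB; L_B = 88.2 − 20·log₁₀(5.6) = 73.236 dB.
Combined: 10·log₁₀(10^(75.912/10)+10^(73.236/10)) = 77.79 dB SPL.

77.79 dB SPL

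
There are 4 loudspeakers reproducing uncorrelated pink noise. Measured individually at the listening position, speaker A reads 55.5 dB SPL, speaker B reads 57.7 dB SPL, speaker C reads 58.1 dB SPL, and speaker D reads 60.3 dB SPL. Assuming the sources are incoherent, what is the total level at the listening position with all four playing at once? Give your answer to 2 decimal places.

Incoherent sources sum as intensities:
L_total = 10·log₁₀(10^(55.5/10) + 10^(57.7/10) + 10^(58.1/10) + 10^(60.3/10)) = 10·log₁₀(2661000) = 64.25 dB SPL.

64.25 dB SPL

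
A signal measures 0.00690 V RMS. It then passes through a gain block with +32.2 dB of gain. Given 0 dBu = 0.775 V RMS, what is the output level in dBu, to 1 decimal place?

Input level: 20·log₁₀(0.00690/0.775) = -41.01 dBu.
Output: -41.01 + 32.2 = -8.8 dBu.

-8.8 dBu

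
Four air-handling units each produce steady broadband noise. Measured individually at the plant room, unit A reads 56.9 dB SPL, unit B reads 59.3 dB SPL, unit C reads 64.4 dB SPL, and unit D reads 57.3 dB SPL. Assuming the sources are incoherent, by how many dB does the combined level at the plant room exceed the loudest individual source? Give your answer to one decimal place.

2.3 dB

Incoherent sources sum as intensities:
L_total = 10·log₁₀(10^(56.9/10) + 10^(59.3/10) + 10^(64.4/10) + 10^(57.3/10)) = 66.66 dB SPL.
Excess over the loudest (64.4 dB): 66.66 − 64.4 = 2.3 dB.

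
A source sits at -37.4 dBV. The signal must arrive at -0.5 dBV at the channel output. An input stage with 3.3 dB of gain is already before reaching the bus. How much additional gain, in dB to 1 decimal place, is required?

33.6 dB

The required make-up gain is the shortfall in the dB sum.
G = -0.5 − (-37.4) − 3.3 = 33.6 dB.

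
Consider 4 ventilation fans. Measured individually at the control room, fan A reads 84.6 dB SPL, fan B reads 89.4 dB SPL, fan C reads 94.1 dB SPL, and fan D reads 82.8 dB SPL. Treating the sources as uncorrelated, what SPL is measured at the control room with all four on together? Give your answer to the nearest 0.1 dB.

Incoherent sources sum as intensities:
L_total = 10·log₁₀(10^(84.6/10) + 10^(89.4/10) + 10^(94.1/10) + 10^(82.8/10)) = 10·log₁₀(3920000000) = 95.9 dB SPL.

95.9 dB SPL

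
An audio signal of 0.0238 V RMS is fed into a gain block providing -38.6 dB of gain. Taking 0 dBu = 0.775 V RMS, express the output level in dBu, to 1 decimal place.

Input level: 20·log₁₀(0.0238/0.775) = -30.25 dBu.
Output: -30.25 − 38.6 = -68.9 dBu.

-68.9 dBu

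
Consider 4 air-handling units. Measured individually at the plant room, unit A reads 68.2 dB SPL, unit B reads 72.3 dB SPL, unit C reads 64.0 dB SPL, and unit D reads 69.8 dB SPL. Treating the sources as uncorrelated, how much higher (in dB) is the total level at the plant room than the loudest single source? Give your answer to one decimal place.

3.2 dB

Uncorrelated sources add in intensity (power), not in dB.
L_total = 10·log₁₀(10^(68.2/10) + 10^(72.3/10) + 10^(64.0/10) + 10^(69.8/10)) = 75.52 dB SPL.
Excess over the loudest (72.3 dB): 75.52 − 72.3 = 3.2 dB.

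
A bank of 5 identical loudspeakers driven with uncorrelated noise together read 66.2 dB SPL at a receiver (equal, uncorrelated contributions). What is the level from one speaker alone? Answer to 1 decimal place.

5 equal incoherent sources add 10·log₁₀(5) = 6.99 dB over one source.
L_one = 66.2 − 6.99 = 59.2 dB SPL.

59.2 dB SPL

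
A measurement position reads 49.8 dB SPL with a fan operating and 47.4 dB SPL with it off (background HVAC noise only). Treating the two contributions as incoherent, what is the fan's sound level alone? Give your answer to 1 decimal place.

46.1 dB SPL

Background correction is a power subtraction:
L_src = 10·log₁₀(10^(49.8/10) − 10^(47.4/10)) = 10·log₁₀(40550) = 46.1 dB SPL.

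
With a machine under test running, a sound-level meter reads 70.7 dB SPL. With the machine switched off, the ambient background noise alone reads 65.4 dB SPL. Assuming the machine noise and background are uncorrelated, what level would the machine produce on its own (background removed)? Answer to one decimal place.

Background correction is a power subtraction:
L_src = 10·log₁₀(10^(70.7/10) − 10^(65.4/10)) = 10·log₁₀(8282000) = 69.2 dB SPL.

69.2 dB SPL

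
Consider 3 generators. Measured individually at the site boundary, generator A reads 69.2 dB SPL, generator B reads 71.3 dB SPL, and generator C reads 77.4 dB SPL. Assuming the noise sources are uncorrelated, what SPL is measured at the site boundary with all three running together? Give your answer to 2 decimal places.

78.85 dB SPL

Add the sources as powers (linear), then convert back to dB:
L_total = 10·log₁₀(10^(69.2/10) + 10^(71.3/10) + 10^(77.4/10)) = 10·log₁₀(76760000) = 78.85 dB SPL.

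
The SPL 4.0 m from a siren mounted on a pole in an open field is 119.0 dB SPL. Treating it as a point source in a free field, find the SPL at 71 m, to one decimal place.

94.0 dB SPL

For a point source in a free field, ΔL = −20·log₁₀(d₂/d₁).
ΔL = −20·log₁₀(71/4.0) = -24.98 dB, so L₂ = 119.0 + (-24.98) = 94.0 dB SPL.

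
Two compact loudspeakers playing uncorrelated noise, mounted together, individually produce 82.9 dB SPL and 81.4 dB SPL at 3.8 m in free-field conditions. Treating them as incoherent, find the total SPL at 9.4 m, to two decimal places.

Combined at 3.8 m: 10·log₁₀(10^(82.9/10)+10^(81.4/10)) = 85.225 dB SPL.
Then apply −20·log₁₀(9.4/3.8) = -7.867 dB → 77.36 dB SPL.

77.36 dB SPL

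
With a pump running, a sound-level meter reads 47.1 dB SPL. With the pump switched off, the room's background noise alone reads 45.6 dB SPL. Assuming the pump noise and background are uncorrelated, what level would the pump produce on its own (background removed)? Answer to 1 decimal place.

41.8 dB SPL

Background correction is a power subtraction:
L_src = 10·log₁₀(10^(47.1/10) − 10^(45.6/10)) = 10·log₁₀(14980) = 41.8 dB SPL.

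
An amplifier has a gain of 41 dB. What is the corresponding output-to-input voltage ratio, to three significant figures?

112

Voltage ratio = 10^(dB/20).
10^(41/20) = 10^(2.050) = 112.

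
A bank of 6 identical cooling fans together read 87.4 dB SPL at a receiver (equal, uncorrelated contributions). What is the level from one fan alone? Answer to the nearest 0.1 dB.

6 equal incoherent sources add 10·log₁₀(6) = 7.78 dB over one source.
L_one = 87.4 − 7.78 = 79.6 dB SPL.

79.6 dB SPL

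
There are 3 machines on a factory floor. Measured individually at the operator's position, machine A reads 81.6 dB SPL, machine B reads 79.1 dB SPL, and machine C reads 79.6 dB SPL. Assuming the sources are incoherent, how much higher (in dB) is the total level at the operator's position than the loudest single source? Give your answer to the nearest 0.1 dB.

3.4 dB

Uncorrelated sources add in intensity (power), not in dB.
L_total = 10·log₁₀(10^(81.6/10) + 10^(79.1/10) + 10^(79.6/10)) = 85.01 dB SPL.
Excess over the loudest (81.6 dB): 85.01 − 81.6 = 3.4 dB.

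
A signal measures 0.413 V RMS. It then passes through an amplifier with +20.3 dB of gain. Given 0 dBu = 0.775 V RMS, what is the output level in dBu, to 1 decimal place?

+14.8 dBu

Input level: 20·log₁₀(0.413/0.775) = -5.47 dBu.
Output: -5.47 + 20.3 = +14.8 dBu.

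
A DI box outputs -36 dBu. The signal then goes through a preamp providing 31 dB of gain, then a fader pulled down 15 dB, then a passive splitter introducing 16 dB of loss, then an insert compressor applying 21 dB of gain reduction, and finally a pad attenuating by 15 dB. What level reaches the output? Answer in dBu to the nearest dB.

In dB, series stages simply add:
-36 + 31 − 15 − 16 − 21 − 15 = -72 dBu.

-72 dBu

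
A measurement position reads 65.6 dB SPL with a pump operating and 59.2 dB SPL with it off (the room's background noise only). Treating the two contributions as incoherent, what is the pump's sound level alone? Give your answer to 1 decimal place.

64.5 dB SPL

Background correction is a power subtraction:
L_src = 10·log₁₀(10^(65.6/10) − 10^(59.2/10)) = 10·log₁₀(2799000) = 64.5 dB SPL.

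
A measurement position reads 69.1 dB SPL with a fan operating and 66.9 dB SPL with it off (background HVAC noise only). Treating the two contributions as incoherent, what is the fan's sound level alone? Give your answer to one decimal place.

Remove the background by subtracting linear intensities:
L_src = 10·log₁₀(10^(69.1/10) − 10^(66.9/10)) = 10·log₁₀(3231000) = 65.1 dB SPL.

65.1 dB SPL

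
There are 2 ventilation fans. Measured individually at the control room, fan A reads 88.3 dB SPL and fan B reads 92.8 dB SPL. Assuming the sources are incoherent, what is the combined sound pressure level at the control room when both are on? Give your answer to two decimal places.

Incoherent sources sum as intensities:
L_total = 10·log₁₀(10^(88.3/10) + 10^(92.8/10)) = 10·log₁₀(2582000000) = 94.12 dB SPL.

94.12 dB SPL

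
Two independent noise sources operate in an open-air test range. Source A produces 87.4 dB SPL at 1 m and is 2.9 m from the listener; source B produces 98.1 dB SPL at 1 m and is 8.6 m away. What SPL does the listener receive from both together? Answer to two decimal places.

At the listener: L_A = 87.4 − 20·log₁₀(2.9) = 78.152 dB; L_B = 98.1 − 20·log₁₀(8.6) = 79.410 dB.
Combined: 10·log₁₀(10^(78.152/10)+10^(79.410/10)) = 81.84 dB SPL.

81.84 dB SPL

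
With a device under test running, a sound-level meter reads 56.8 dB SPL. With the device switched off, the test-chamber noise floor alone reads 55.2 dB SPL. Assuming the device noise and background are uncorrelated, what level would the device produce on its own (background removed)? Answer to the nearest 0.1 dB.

51.7 dB SPL

Subtract intensities: L_src = 10·log₁₀(10^(L_total/10) − 10^(L_bg/10)).
L_src = 10·log₁₀(10^(56.8/10) − 10^(55.2/10)) = 10·log₁₀(147500) = 51.7 dB SPL.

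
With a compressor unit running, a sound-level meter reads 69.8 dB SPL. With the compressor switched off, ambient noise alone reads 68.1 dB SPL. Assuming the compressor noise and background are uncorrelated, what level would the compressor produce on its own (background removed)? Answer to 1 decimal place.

64.9 dB SPL

Remove the background by subtracting linear intensities:
L_src = 10·log₁₀(10^(69.8/10) − 10^(68.1/10)) = 10·log₁₀(3093000) = 64.9 dB SPL.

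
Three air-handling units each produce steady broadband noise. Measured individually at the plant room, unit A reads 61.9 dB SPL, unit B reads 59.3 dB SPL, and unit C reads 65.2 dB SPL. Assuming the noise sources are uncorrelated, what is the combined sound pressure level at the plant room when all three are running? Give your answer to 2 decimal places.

Incoherent sources sum as intensities:
L_total = 10·log₁₀(10^(61.9/10) + 10^(59.3/10) + 10^(65.2/10)) = 10·log₁₀(5711000) = 67.57 dB SPL.

67.57 dB SPL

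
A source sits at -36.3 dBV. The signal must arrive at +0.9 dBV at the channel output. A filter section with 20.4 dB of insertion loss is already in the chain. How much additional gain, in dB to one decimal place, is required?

The required make-up gain is the shortfall in the dB sum.
G = +0.9 − (-36.3) + 20.4 = 57.6 dB.

57.6 dB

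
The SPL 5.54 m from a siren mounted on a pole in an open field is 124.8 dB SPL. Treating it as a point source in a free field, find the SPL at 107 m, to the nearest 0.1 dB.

99.1 dB SPL

Free-field point source: level drops by 20·log₁₀ of the distance ratio.
ΔL = −20·log₁₀(107/5.54) = -25.72 dB, so L₂ = 124.8 + (-25.72) = 99.1 dB SPL.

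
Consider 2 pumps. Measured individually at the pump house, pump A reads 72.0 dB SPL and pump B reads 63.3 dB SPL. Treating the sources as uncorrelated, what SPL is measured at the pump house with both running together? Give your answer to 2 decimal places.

Add the sources as powers (linear), then convert back to dB:
L_total = 10·log₁₀(10^(72.0/10) + 10^(63.3/10)) = 10·log₁₀(17990000) = 72.55 dB SPL.

72.55 dB SPL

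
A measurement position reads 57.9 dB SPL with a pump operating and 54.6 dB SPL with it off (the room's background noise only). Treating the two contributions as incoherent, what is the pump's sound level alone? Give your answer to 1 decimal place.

Subtract intensities: L_src = 10·log₁₀(10^(L_total/10) − 10^(L_bg/10)).
L_src = 10·log₁₀(10^(57.9/10) − 10^(54.6/10)) = 10·log₁₀(328200) = 55.2 dB SPL.

55.2 dB SPL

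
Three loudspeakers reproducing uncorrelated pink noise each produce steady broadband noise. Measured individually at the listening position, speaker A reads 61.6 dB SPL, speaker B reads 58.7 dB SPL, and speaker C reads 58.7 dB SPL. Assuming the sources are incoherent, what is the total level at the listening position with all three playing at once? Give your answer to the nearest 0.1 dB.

Uncorrelated sources add in intensity (power), not in dB.
L_total = 10·log₁₀(10^(61.6/10) + 10^(58.7/10) + 10^(58.7/10)) = 10·log₁₀(2928000) = 64.7 dB SPL.

64.7 dB SPL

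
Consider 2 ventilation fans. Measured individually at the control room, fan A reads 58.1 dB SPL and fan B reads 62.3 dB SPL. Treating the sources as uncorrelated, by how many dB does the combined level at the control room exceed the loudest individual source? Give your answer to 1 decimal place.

Incoherent sources sum as intensities:
L_total = 10·log₁₀(10^(58.1/10) + 10^(62.3/10)) = 63.70 dB SPL.
Excess over the loudest (62.3 dB): 63.70 − 62.3 = 1.4 dB.

1.4 dB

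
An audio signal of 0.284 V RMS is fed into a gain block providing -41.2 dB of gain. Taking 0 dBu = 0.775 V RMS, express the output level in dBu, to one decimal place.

Input level: 20·log₁₀(0.284/0.775) = -8.72 dBu.
Output: -8.72 − 41.2 = -49.9 dBu.

-49.9 dBu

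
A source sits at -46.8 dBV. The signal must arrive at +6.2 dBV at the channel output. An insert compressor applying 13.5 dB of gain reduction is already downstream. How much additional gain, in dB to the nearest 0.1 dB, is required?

66.5 dB

The required make-up gain is the shortfall in the dB sum.
G = +6.2 − (-46.8) + 13.5 = 66.5 dB.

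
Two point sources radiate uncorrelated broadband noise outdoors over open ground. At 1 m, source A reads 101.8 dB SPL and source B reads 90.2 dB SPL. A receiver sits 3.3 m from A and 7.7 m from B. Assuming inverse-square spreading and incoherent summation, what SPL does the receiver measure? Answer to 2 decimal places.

91.48 dB SPL

At the listener: L_A = 101.8 − 20·log₁₀(3.3) = 91.430 dB; L_B = 90.2 − 20·log₁₀(7.7) = 72.470 dB.
Combined: 10·log₁₀(10^(91.430/10)+10^(72.470/10)) = 91.48 dB SPL.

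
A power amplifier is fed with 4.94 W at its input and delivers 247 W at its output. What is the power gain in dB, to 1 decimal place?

17.0 dB

Power ratio → dB uses the 10·log₁₀ form:
10·log₁₀(247/4.94) = 10·log₁₀(50.00) = 17.0 dB.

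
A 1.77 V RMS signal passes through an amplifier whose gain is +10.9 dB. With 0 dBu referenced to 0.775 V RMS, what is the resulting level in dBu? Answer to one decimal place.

Input level: 20·log₁₀(1.77/0.775) = 7.17 dBu.
Output: 7.17 + 10.9 = +18.1 dBu.

+18.1 dBu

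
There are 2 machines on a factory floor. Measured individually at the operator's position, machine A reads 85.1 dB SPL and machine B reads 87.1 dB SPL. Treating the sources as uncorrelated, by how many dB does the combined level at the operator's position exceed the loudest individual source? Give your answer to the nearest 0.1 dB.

2.1 dB

Incoherent sources sum as intensities:
L_total = 10·log₁₀(10^(85.1/10) + 10^(87.1/10)) = 89.22 dB SPL.
Excess over the loudest (87.1 dB): 89.22 − 87.1 = 2.1 dB.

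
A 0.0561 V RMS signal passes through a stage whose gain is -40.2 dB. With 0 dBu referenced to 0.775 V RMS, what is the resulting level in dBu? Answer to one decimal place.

-63.0 dBu

Input level: 20·log₁₀(0.0561/0.775) = -22.81 dBu.
Output: -22.81 − 40.2 = -63.0 dBu.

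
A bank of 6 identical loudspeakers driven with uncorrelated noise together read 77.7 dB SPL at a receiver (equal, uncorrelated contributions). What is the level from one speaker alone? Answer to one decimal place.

69.9 dB SPL

6 equal incoherent sources add 10·log₁₀(6) = 7.78 dB over one source.
L_one = 77.7 − 7.78 = 69.9 dB SPL.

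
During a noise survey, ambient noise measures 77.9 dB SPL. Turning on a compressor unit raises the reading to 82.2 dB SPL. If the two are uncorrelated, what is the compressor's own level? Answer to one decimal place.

80.2 dB SPL

Subtract intensities: L_src = 10·log₁₀(10^(L_total/10) − 10^(L_bg/10)).
L_src = 10·log₁₀(10^(82.2/10) − 10^(77.9/10)) = 10·log₁₀(104300000) = 80.2 dB SPL.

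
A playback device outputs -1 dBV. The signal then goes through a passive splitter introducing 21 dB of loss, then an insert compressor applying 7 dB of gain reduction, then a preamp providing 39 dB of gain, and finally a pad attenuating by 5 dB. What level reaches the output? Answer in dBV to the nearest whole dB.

+5 dBV

Gain stages sum in dB:
-1 − 21 − 7 + 39 − 5 = +5 dBV.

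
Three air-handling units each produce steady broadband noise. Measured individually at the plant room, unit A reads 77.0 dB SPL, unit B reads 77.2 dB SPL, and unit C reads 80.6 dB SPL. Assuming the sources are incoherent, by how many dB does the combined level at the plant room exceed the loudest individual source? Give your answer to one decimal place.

2.8 dB

Incoherent sources sum as intensities:
L_total = 10·log₁₀(10^(77.0/10) + 10^(77.2/10) + 10^(80.6/10)) = 83.37 dB SPL.
Excess over the loudest (80.6 dB): 83.37 − 80.6 = 2.8 dB.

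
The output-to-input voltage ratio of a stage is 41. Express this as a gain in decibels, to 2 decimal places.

Voltage is an amplitude quantity, so gain = 20·log₁₀(V_out/V_in).
20·log₁₀(41) = 32.26 dB.

32.26 dB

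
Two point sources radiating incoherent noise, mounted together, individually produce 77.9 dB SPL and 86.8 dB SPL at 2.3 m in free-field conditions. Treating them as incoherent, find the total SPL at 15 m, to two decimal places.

71.04 dB SPL

Combined at 2.3 m: 10·log₁₀(10^(77.9/10)+10^(86.8/10)) = 87.326 dB SPL.
Then apply −20·log₁₀(15/2.3) = -16.287 dB → 71.04 dB SPL.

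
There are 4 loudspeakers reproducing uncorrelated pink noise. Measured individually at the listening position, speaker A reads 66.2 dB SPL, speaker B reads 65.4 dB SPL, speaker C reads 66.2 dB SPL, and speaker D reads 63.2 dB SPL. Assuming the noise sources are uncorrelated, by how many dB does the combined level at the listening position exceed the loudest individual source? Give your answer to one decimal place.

5.2 dB

Uncorrelated sources add in intensity (power), not in dB.
L_total = 10·log₁₀(10^(66.2/10) + 10^(65.4/10) + 10^(66.2/10) + 10^(63.2/10)) = 71.43 dB SPL.
Excess over the loudest (66.2 dB): 71.43 − 66.2 = 5.2 dB.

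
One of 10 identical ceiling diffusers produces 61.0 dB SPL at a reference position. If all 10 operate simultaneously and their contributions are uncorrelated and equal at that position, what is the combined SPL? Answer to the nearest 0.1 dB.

71.0 dB SPL

10 equal incoherent sources raise the level by 10·log₁₀(10) = 10.00 dB.
L_total = 61.0 + 10.00 = 71.0 dB SPL.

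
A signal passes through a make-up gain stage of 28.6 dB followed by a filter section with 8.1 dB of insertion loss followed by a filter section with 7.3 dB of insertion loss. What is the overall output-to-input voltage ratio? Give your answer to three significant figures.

Net gain = 28.6 + (−8.1) + (−7.3) = 13.2 dB.
Voltage ratio = 10^(13.2/20) = 4.57.

4.57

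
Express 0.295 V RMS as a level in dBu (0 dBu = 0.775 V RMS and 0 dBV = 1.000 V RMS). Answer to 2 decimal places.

dBu = 20·log₁₀(V / 0.775 V).
20·log₁₀(0.295/0.775) = -8.39 dBu.

-8.39 dBu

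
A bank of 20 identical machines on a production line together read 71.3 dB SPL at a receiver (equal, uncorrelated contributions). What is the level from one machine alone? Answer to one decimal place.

20 equal incoherent sources add 10·log₁₀(20) = 13.01 dB over one source.
L_one = 71.3 − 13.01 = 58.3 dB SPL.

58.3 dB SPL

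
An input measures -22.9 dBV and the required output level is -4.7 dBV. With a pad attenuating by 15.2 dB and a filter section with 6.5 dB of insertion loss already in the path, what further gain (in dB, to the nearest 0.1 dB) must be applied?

The required make-up gain is the shortfall in the dB sum.
G = -4.7 − (-22.9) + 15.2 + 6.5 = 39.9 dB.

39.9 dB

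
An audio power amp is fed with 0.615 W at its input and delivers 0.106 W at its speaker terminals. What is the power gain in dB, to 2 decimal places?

-7.64 dB

Power is a power quantity, so gain = 10·log₁₀(P_out/P_in).
10·log₁₀(0.106/0.615) = 10·log₁₀(0.1724) = -7.64 dB.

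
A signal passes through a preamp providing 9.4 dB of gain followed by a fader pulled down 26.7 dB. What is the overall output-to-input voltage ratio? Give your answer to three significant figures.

0.136

Net gain = 9.4 + (−26.7) = -17.3 dB.
Voltage ratio = 10^(-17.3/20) = 0.136.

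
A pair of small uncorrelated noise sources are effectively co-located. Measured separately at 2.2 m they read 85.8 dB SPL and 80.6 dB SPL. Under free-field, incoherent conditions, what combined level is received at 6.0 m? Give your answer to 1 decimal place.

78.2 dB SPL

Combined at 2.2 m: 10·log₁₀(10^(85.8/10)+10^(80.6/10)) = 86.95 dB SPL.
Then apply −20·log₁₀(6.0/2.2) = -8.71 dB → 78.2 dB SPL.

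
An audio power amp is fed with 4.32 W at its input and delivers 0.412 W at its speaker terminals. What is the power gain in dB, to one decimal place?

Power ratio → dB uses the 10·log₁₀ form:
10·log₁₀(0.412/4.32) = 10·log₁₀(0.09537) = -10.2 dB.

-10.2 dB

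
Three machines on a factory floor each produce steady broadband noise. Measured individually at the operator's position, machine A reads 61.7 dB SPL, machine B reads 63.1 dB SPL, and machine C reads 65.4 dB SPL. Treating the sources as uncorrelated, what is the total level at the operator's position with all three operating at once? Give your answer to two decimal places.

Incoherent sources sum as intensities:
L_total = 10·log₁₀(10^(61.7/10) + 10^(63.1/10) + 10^(65.4/10)) = 10·log₁₀(6988000) = 68.44 dB SPL.

68.44 dB SPL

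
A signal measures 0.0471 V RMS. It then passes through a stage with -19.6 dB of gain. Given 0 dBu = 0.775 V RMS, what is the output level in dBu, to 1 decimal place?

Input level: 20·log₁₀(0.0471/0.775) = -24.33 dBu.
Output: -24.33 − 19.6 = -43.9 dBu.

-43.9 dBu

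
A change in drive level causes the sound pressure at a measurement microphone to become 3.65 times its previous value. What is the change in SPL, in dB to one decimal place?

11.2 dB

SPL change from a pressure ratio uses the 20·log₁₀ form:
20·log₁₀(3.65) = 11.2 dB.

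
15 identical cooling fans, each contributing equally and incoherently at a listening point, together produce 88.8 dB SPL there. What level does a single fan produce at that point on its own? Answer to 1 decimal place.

77.0 dB SPL

15 equal incoherent sources add 10·log₁₀(15) = 11.76 dB over one source.
L_one = 88.8 − 11.76 = 77.0 dB SPL.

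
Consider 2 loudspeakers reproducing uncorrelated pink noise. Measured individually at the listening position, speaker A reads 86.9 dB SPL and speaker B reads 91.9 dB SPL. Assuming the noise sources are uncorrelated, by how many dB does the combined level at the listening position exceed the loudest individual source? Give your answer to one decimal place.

Incoherent sources sum as intensities:
L_total = 10·log₁₀(10^(86.9/10) + 10^(91.9/10)) = 93.09 dB SPL.
Excess over the loudest (91.9 dB): 93.09 − 91.9 = 1.2 dB.

1.2 dB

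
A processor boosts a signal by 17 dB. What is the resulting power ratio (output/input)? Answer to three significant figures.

Power ratio = 10^(dB/10).
10^(17/10) = 10^(1.700) = 50.1.

50.1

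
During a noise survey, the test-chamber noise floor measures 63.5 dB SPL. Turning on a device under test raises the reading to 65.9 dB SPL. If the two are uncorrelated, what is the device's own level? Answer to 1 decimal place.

62.2 dB SPL

Remove the background by subtracting linear intensities:
L_src = 10·log₁₀(10^(65.9/10) − 10^(63.5/10)) = 10·log₁₀(1652000) = 62.2 dB SPL.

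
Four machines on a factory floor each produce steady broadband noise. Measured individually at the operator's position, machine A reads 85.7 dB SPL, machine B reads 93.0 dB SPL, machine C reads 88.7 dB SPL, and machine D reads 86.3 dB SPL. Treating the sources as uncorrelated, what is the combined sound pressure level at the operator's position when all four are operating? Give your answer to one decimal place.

Add the sources as powers (linear), then convert back to dB:
L_total = 10·log₁₀(10^(85.7/10) + 10^(93.0/10) + 10^(88.7/10) + 10^(86.3/10)) = 10·log₁₀(3535000000) = 95.5 dB SPL.

95.5 dB SPL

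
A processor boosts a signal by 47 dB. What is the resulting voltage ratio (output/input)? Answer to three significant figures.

224

Voltage ratio = 10^(dB/20).
10^(47/20) = 10^(2.350) = 224.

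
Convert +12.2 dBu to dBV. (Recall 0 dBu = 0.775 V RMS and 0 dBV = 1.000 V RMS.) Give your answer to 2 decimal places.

+9.99 dBV

The offset between the scales is 20·log₁₀(0.775/1.000) = −2.214 dB.
So dBV = +12.2 − 2.214 = +9.99 dBV.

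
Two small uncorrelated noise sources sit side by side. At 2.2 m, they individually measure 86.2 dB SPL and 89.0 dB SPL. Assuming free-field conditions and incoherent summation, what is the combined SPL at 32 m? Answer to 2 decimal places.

67.58 dB SPL

Combined at 2.2 m: 10·log₁₀(10^(86.2/10)+10^(89.0/10)) = 90.832 dB SPL.
Then apply −20·log₁₀(32/2.2) = -23.255 dB → 67.58 dB SPL.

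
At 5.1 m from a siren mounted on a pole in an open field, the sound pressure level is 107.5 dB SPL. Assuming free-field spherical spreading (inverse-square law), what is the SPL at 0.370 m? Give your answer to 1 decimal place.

For a point source in a free field, ΔL = −20·log₁₀(d₂/d₁).
ΔL = −20·log₁₀(0.370/5.1) = 22.79 dB, so L₂ = 107.5 + (22.79) = 130.3 dB SPL.

130.3 dB SPL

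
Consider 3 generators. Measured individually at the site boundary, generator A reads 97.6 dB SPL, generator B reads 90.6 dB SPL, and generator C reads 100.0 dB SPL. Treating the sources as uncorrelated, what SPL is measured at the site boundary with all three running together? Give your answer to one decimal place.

Uncorrelated sources add in intensity (power), not in dB.
L_total = 10·log₁₀(10^(97.6/10) + 10^(90.6/10) + 10^(100.0/10)) = 10·log₁₀(16903000000) = 102.3 dB SPL.

102.3 dB SPL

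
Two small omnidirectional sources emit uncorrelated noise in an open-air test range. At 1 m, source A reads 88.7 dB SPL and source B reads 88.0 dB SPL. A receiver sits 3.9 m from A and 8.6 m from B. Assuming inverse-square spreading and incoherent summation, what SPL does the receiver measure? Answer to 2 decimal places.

At the listener: L_A = 88.7 − 20·log₁₀(3.9) = 76.879 dB; L_B = 88.0 − 20·log₁₀(8.6) = 69.310 dB.
Combined: 10·log₁₀(10^(76.879/10)+10^(69.310/10)) = 77.58 dB SPL.

77.58 dB SPL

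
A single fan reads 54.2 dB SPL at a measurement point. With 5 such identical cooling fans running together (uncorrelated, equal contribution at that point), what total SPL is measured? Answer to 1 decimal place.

5 equal incoherent sources raise the level by 10·log₁₀(5) = 6.99 dB.
L_total = 54.2 + 6.99 = 61.2 dB SPL.

61.2 dB SPL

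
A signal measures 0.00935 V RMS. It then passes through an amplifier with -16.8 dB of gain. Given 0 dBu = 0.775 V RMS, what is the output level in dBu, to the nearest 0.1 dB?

-55.2 dBu

Input level: 20·log₁₀(0.00935/0.775) = -38.37 dBu.
Output: -38.37 − 16.8 = -55.2 dBu.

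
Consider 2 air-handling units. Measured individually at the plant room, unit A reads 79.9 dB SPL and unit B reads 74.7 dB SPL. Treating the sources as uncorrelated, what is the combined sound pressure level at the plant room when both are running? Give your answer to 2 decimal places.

81.05 dB SPL

Incoherent sources sum as intensities:
L_total = 10·log₁₀(10^(79.9/10) + 10^(74.7/10)) = 10·log₁₀(127200000) = 81.05 dB SPL.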